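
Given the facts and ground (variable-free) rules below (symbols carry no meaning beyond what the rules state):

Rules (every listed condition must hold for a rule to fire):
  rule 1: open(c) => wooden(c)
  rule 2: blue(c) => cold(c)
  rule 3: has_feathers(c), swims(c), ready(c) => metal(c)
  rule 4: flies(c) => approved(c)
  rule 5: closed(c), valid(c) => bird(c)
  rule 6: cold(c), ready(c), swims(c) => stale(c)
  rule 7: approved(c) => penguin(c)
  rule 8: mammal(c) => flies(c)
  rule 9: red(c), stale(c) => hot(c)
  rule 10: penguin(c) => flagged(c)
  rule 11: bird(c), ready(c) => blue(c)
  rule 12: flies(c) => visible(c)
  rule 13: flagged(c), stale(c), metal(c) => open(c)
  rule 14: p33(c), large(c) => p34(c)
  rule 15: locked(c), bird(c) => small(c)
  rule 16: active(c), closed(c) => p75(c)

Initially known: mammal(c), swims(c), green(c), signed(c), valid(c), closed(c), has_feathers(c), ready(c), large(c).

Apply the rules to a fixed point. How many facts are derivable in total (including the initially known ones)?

Round 1 fires rule 3, rule 5, rule 8, giving metal(c), bird(c), flies(c).
Round 2 fires rule 4, rule 11, rule 12, giving approved(c), blue(c), visible(c).
Round 3 fires rule 2, rule 7, giving cold(c), penguin(c).
Round 4 fires rule 6, rule 10, giving stale(c), flagged(c).
Round 5 fires rule 13, giving open(c).
Round 6 fires rule 1, giving wooden(c).
Closure: {approved(c), bird(c), blue(c), closed(c), cold(c), flagged(c), flies(c), green(c), has_feathers(c), large(c), mammal(c), metal(c), open(c), penguin(c), ready(c), signed(c), stale(c), swims(c), valid(c), visible(c), wooden(c)} — 21 facts.

21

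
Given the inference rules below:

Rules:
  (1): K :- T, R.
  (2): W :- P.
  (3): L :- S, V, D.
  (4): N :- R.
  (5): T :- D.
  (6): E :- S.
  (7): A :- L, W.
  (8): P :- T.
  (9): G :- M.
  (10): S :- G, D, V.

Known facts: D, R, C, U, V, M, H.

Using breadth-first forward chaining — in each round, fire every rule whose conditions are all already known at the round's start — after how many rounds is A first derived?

4

Round 1 — (4), (5), (9), derive N, T, G.
Round 2 — (1), (8), (10), derive K, P, S.
Round 3 — (2), (3), (6), derive W, L, E.
Round 4 — (7), derive A.
A first appears in round 4.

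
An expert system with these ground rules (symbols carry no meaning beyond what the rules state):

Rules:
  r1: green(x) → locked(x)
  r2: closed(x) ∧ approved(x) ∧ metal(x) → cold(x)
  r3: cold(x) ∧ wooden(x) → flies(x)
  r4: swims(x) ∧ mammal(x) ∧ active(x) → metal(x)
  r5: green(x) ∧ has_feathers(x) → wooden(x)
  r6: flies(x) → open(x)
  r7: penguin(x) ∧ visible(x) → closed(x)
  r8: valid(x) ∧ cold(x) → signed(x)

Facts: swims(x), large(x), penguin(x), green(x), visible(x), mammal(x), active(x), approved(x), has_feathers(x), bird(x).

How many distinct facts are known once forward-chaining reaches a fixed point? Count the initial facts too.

17

Round 1 fires r1, r4, r5, r7, giving locked(x), metal(x), wooden(x), closed(x).
Round 2 fires r2, giving cold(x).
Round 3 fires r3, giving flies(x).
Round 4 fires r6, giving open(x).
Closure: {active(x), approved(x), bird(x), closed(x), cold(x), flies(x), green(x), has_feathers(x), large(x), locked(x), mammal(x), metal(x), open(x), penguin(x), swims(x), visible(x), wooden(x)} — 17 facts.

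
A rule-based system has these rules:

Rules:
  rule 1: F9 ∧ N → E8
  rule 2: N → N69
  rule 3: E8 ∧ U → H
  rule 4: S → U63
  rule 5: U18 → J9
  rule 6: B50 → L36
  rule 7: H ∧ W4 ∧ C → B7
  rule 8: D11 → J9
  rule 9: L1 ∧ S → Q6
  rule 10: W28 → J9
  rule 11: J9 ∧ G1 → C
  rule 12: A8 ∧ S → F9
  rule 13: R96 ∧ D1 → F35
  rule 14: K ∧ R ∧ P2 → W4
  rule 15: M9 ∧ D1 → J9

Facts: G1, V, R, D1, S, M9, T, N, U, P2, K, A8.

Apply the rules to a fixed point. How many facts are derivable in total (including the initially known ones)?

21

Round 1 — rule 2, rule 4, rule 12, rule 14, rule 15, derive N69, U63, F9, W4, J9.
Round 2 — rule 1, rule 11, derive E8, C.
Round 3 — rule 3, derive H.
Round 4 — rule 7, derive B7.
Closure: {A8, B7, C, D1, E8, F9, G1, H, J9, K, M9, N, N69, P2, R, S, T, U, U63, V, W4} — 21 facts.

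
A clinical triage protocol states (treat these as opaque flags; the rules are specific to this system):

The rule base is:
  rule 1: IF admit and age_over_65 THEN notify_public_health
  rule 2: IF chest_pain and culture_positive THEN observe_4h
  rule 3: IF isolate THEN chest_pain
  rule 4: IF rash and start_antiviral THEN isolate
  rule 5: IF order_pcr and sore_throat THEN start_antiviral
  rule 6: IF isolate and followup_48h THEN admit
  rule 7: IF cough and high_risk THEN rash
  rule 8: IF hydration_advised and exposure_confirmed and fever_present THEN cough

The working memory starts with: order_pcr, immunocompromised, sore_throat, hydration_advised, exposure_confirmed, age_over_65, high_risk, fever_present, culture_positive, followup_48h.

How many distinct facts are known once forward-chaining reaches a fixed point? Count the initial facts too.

Round 1: rule 5 [IF order_pcr and sore_throat THEN start_antiviral]; rule 8 [IF hydration_advised and exposure_confirmed and fever_present THEN cough]. Adds start_antiviral, cough.
Round 2: rule 7 [IF cough and high_risk THEN rash]. Adds rash.
Round 3: rule 4 [IF rash and start_antiviral THEN isolate]. Adds isolate.
Round 4: rule 3 [IF isolate THEN chest_pain]; rule 6 [IF isolate and followup_48h THEN admit]. Adds chest_pain, admit.
Round 5: rule 1 [IF admit and age_over_65 THEN notify_public_health]; rule 2 [IF chest_pain and culture_positive THEN observe_4h]. Adds notify_public_health, observe_4h.
Closure: {admit, age_over_65, chest_pain, cough, culture_positive, exposure_confirmed, fever_present, followup_48h, high_risk, hydration_advised, immunocompromised, isolate, notify_public_health, observe_4h, order_pcr, rash, sore_throat, start_antiviral} — 18 facts.

18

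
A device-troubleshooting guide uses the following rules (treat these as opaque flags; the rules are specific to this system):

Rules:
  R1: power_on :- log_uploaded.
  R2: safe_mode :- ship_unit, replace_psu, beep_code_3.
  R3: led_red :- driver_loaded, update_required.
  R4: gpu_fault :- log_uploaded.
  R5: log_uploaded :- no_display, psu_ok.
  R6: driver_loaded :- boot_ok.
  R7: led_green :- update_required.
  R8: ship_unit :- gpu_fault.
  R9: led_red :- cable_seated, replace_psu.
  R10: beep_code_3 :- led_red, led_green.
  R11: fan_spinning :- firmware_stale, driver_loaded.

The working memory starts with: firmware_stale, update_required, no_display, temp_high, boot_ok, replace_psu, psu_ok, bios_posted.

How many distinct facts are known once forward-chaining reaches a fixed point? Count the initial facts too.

Round 1: R5 [log_uploaded :- no_display, psu_ok.]; R6 [driver_loaded :- boot_ok.]; R7 [led_green :- update_required.]. New: log_uploaded, driver_loaded, led_green.
Round 2: R1 [power_on :- log_uploaded.]; R3 [led_red :- driver_loaded, update_required.]; R4 [gpu_fault :- log_uploaded.]; R11 [fan_spinning :- firmware_stale, driver_loaded.]. New: power_on, led_red, gpu_fault, fan_spinning.
Round 3: R8 [ship_unit :- gpu_fault.]; R10 [beep_code_3 :- led_red, led_green.]. New: ship_unit, beep_code_3.
Round 4: R2 [safe_mode :- ship_unit, replace_psu, beep_code_3.]. New: safe_mode.
Closure: {beep_code_3, bios_posted, boot_ok, driver_loaded, fan_spinning, firmware_stale, gpu_fault, led_green, led_red, log_uploaded, no_display, power_on, psu_ok, replace_psu, safe_mode, ship_unit, temp_high, update_required} — 18 facts.

18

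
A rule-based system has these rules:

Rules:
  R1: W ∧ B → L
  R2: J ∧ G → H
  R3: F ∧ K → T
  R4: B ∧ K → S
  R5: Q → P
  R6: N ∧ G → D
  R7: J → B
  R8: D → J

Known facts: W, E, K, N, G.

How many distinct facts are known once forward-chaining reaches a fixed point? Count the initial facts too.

[1] R6 [N ∧ G → D]. ⇒ new: D.
[2] R8 [D → J]. ⇒ new: J.
[3] R2 [J ∧ G → H]; R7 [J → B]. ⇒ new: H, B.
[4] R1 [W ∧ B → L]; R4 [B ∧ K → S]. ⇒ new: L, S.
Closure: {B, D, E, G, H, J, K, L, N, S, W} — 11 facts.

11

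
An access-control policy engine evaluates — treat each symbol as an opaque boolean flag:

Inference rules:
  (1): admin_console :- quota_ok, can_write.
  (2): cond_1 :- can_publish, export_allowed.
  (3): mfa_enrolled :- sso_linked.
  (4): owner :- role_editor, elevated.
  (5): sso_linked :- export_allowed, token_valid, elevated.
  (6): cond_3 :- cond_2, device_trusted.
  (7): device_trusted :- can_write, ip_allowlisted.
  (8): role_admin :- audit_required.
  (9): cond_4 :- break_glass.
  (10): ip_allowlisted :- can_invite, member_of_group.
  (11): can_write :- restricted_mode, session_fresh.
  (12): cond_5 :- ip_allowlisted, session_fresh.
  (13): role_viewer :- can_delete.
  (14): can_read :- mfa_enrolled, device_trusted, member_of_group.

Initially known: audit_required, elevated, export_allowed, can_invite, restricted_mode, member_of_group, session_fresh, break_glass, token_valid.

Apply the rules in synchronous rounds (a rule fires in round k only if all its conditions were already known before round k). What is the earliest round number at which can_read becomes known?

Round 1: (5) [sso_linked :- export_allowed, token_valid, elevated.]; (8) [role_admin :- audit_required.]; (9) [cond_4 :- break_glass.]; (10) [ip_allowlisted :- can_invite, member_of_group.]; (11) [can_write :- restricted_mode, session_fresh.]. New: sso_linked, role_admin, cond_4, ip_allowlisted, can_write.
Round 2: (3) [mfa_enrolled :- sso_linked.]; (7) [device_trusted :- can_write, ip_allowlisted.]; (12) [cond_5 :- ip_allowlisted, session_fresh.]. New: mfa_enrolled, device_trusted, cond_5.
Round 3: (14) [can_read :- mfa_enrolled, device_trusted, member_of_group.]. New: can_read.
can_read first appears in round 3.

3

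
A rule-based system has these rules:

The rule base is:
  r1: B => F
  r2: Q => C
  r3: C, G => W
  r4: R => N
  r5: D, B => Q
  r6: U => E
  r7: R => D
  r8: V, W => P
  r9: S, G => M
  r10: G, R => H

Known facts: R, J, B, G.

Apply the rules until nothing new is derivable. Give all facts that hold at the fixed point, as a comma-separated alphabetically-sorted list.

Round 1 — r1, r4, r7, r10, derive F, N, D, H.
Round 2 — r5, derive Q.
Round 3 — r2, derive C.
Round 4 — r3, derive W.

B, C, D, F, G, H, J, N, Q, R, W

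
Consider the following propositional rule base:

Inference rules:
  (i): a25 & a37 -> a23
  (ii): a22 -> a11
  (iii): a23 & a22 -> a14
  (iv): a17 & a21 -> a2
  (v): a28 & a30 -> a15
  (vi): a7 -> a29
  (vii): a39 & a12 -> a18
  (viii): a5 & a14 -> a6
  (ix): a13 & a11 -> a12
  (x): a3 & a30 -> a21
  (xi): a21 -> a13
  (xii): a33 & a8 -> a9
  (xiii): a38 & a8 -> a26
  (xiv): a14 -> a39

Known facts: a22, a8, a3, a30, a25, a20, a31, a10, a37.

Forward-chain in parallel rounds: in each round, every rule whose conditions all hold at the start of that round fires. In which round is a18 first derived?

4

Round 1: (i) [a25 & a37 -> a23]; (ii) [a22 -> a11]; (x) [a3 & a30 -> a21]. Adds a23, a11, a21.
Round 2: (iii) [a23 & a22 -> a14]; (xi) [a21 -> a13]. Adds a14, a13.
Round 3: (ix) [a13 & a11 -> a12]; (xiv) [a14 -> a39]. Adds a12, a39.
Round 4: (vii) [a39 & a12 -> a18]. Adds a18.
a18 first appears in round 4.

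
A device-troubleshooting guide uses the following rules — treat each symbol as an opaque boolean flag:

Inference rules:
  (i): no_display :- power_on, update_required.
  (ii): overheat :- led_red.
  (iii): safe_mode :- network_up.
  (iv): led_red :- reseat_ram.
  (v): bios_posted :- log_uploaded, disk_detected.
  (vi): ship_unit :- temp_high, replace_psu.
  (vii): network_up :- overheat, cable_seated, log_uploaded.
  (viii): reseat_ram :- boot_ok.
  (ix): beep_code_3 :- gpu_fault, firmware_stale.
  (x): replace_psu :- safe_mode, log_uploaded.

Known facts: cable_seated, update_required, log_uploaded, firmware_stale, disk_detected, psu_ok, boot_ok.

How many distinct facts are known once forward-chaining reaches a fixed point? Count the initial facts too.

14

Round 1 fires (v), (viii), giving bios_posted, reseat_ram.
Round 2 fires (iv), giving led_red.
Round 3 fires (ii), giving overheat.
Round 4 fires (vii), giving network_up.
Round 5 fires (iii), giving safe_mode.
Round 6 fires (x), giving replace_psu.
Closure: {bios_posted, boot_ok, cable_seated, disk_detected, firmware_stale, led_red, log_uploaded, network_up, overheat, psu_ok, replace_psu, reseat_ram, safe_mode, update_required} — 14 facts.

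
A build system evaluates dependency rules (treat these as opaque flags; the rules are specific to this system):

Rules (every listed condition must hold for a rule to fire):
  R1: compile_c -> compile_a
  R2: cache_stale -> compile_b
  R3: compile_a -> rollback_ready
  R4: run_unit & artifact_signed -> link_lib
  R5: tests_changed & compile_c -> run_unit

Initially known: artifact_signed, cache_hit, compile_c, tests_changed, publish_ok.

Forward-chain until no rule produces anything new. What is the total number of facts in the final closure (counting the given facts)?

9

Round 1: R1 [compile_c -> compile_a]; R5 [tests_changed & compile_c -> run_unit]. New: compile_a, run_unit.
Round 2: R3 [compile_a -> rollback_ready]; R4 [run_unit & artifact_signed -> link_lib]. New: rollback_ready, link_lib.
Closure: {artifact_signed, cache_hit, compile_a, compile_c, link_lib, publish_ok, rollback_ready, run_unit, tests_changed} — 9 facts.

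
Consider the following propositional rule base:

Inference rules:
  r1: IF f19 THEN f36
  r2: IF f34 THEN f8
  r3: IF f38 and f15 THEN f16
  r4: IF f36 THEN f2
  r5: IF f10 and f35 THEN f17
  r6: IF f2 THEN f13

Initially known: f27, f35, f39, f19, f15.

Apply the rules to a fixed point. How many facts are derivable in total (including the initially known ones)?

Round 1: r1 [IF f19 THEN f36]. Adds f36.
Round 2: r4 [IF f36 THEN f2]. Adds f2.
Round 3: r6 [IF f2 THEN f13]. Adds f13.
Closure: {f13, f15, f19, f2, f27, f35, f36, f39} — 8 facts.

8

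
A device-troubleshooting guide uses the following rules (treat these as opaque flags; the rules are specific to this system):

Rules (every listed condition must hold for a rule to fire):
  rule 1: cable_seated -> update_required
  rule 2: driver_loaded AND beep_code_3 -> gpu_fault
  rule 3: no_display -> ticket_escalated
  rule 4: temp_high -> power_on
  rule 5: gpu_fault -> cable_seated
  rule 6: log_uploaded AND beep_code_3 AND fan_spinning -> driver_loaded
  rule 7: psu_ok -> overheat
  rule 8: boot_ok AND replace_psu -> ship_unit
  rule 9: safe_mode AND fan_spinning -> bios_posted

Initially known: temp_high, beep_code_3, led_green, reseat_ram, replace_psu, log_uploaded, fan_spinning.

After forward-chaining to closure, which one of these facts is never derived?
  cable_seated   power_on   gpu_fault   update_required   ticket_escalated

ticket_escalated

[1] rule 4 [temp_high -> power_on]; rule 6 [log_uploaded AND beep_code_3 AND fan_spinning -> driver_loaded]. ⇒ new: power_on, driver_loaded.
[2] rule 2 [driver_loaded AND beep_code_3 -> gpu_fault]. ⇒ new: gpu_fault.
[3] rule 5 [gpu_fault -> cable_seated]. ⇒ new: cable_seated.
[4] rule 1 [cable_seated -> update_required]. ⇒ new: update_required.
Derived: cable_seated (round 3), power_on (round 1), gpu_fault (round 2), update_required (round 4). ticket_escalated never appears in any round.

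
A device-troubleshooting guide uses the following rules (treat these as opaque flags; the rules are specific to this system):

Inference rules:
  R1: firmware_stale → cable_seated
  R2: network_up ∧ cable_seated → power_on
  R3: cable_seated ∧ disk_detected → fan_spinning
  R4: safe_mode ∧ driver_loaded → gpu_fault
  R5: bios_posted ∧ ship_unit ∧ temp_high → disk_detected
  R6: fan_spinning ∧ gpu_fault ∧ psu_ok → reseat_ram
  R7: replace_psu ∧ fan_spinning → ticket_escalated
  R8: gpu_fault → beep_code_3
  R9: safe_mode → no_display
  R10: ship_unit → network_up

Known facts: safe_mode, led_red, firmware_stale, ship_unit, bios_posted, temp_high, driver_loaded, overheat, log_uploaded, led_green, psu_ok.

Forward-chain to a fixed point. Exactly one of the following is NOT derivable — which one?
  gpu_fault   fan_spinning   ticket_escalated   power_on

Round 1 — R1, R4, R5, R9, R10, derive cable_seated, gpu_fault, disk_detected, no_display, network_up.
Round 2 — R2, R3, R8, derive power_on, fan_spinning, beep_code_3.
Round 3 — R6, derive reseat_ram.
Derived: power_on (round 2), fan_spinning (round 2), gpu_fault (round 1). ticket_escalated never appears in any round.

ticket_escalated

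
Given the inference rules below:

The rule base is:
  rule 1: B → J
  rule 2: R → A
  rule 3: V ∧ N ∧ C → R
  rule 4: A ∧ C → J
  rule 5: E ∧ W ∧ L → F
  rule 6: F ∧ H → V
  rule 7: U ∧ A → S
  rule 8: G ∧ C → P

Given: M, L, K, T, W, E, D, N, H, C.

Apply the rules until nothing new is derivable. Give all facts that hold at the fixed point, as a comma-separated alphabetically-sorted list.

A, C, D, E, F, H, J, K, L, M, N, R, T, V, W

Round 1: rule 5 [E ∧ W ∧ L → F]. New: F.
Round 2: rule 6 [F ∧ H → V]. New: V.
Round 3: rule 3 [V ∧ N ∧ C → R]. New: R.
Round 4: rule 2 [R → A]. New: A.
Round 5: rule 4 [A ∧ C → J]. New: J.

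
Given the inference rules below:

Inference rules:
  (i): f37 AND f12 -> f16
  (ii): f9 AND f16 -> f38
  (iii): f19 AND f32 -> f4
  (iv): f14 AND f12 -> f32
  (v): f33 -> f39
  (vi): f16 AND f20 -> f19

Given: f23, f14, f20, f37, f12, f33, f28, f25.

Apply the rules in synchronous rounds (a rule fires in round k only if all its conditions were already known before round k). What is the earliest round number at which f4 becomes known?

Round 1: (i) [f37 AND f12 -> f16]; (iv) [f14 AND f12 -> f32]; (v) [f33 -> f39]. New: f16, f32, f39.
Round 2: (vi) [f16 AND f20 -> f19]. New: f19.
Round 3: (iii) [f19 AND f32 -> f4]. New: f4.
f4 first appears in round 3.

3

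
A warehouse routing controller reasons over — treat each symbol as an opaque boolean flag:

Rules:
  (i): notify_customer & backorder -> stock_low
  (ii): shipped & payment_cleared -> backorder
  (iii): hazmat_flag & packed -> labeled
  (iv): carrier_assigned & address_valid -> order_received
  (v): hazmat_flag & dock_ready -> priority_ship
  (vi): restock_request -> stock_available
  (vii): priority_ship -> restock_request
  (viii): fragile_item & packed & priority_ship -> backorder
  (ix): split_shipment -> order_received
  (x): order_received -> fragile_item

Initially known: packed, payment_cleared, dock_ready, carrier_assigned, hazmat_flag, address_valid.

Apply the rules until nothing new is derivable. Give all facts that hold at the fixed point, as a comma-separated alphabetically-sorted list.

Round 1 — (iii), (iv), (v), derive labeled, order_received, priority_ship.
Round 2 — (vii), (x), derive restock_request, fragile_item.
Round 3 — (vi), (viii), derive stock_available, backorder.

address_valid, backorder, carrier_assigned, dock_ready, fragile_item, hazmat_flag, labeled, order_received, packed, payment_cleared, priority_ship, restock_request, stock_available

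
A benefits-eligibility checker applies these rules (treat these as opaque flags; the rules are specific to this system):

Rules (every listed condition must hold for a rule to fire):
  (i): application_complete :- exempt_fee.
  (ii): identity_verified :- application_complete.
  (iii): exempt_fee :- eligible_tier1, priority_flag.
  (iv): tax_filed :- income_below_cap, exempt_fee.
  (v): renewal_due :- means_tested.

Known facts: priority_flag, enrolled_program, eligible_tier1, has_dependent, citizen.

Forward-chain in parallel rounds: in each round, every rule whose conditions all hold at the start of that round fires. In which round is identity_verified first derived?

3

Round 1: (iii) [exempt_fee :- eligible_tier1, priority_flag.]. New: exempt_fee.
Round 2: (i) [application_complete :- exempt_fee.]. New: application_complete.
Round 3: (ii) [identity_verified :- application_complete.]. New: identity_verified.
identity_verified first appears in round 3.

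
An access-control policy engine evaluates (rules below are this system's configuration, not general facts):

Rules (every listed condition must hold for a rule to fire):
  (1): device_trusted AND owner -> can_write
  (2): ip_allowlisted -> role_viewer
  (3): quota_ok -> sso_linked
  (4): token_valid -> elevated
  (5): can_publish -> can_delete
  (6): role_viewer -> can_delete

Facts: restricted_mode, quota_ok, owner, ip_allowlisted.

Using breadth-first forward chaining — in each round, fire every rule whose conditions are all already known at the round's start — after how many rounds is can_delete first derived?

Round 1 fires (2), (3), giving role_viewer, sso_linked.
Round 2 fires (6), giving can_delete.
can_delete first appears in round 2.

2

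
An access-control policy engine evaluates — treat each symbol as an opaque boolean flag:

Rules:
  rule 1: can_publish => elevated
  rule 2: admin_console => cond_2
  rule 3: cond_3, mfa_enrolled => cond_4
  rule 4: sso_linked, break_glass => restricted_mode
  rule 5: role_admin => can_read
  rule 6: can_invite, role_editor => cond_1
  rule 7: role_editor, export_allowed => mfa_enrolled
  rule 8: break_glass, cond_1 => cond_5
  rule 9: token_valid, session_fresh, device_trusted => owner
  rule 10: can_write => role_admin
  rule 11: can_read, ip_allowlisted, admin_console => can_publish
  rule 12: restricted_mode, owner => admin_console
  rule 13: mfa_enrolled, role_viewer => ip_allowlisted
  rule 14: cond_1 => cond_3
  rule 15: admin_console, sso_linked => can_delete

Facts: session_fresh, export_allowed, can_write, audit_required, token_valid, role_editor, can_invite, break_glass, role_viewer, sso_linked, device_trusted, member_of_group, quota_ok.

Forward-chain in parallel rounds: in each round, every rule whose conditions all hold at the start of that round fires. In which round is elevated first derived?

4

Round 1 — rule 4, rule 6, rule 7, rule 9, rule 10, derive restricted_mode, cond_1, mfa_enrolled, owner, role_admin.
Round 2 — rule 5, rule 8, rule 12, rule 13, rule 14, derive can_read, cond_5, admin_console, ip_allowlisted, cond_3.
Round 3 — rule 2, rule 3, rule 11, rule 15, derive cond_2, cond_4, can_publish, can_delete.
Round 4 — rule 1, derive elevated.
elevated first appears in round 4.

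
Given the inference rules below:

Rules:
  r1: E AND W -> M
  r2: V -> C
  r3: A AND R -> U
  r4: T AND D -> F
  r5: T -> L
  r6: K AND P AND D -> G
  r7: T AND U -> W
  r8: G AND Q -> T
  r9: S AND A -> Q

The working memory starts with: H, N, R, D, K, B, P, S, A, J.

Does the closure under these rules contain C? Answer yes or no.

Round 1 — r3, r6, r9, derive U, G, Q.
Round 2 — r8, derive T.
Round 3 — r4, r5, r7, derive F, L, W.
Fixed point reached. C is concluded only by r2; r2 needs V (never derived).

no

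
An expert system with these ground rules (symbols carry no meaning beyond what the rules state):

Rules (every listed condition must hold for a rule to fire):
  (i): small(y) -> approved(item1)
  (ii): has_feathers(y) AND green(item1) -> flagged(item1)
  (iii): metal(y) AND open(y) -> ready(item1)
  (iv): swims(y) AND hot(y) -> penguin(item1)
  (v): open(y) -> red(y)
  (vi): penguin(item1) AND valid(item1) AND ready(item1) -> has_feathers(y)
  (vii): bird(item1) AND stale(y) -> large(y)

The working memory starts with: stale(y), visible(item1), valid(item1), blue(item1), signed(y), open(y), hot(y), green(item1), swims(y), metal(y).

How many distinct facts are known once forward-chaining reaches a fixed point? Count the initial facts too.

[1] (iii) [metal(y) AND open(y) -> ready(item1)]; (iv) [swims(y) AND hot(y) -> penguin(item1)]; (v) [open(y) -> red(y)]. ⇒ new: ready(item1), penguin(item1), red(y).
[2] (vi) [penguin(item1) AND valid(item1) AND ready(item1) -> has_feathers(y)]. ⇒ new: has_feathers(y).
[3] (ii) [has_feathers(y) AND green(item1) -> flagged(item1)]. ⇒ new: flagged(item1).
Closure: {blue(item1), flagged(item1), green(item1), has_feathers(y), hot(y), metal(y), open(y), penguin(item1), ready(item1), red(y), signed(y), stale(y), swims(y), valid(item1), visible(item1)} — 15 facts.

15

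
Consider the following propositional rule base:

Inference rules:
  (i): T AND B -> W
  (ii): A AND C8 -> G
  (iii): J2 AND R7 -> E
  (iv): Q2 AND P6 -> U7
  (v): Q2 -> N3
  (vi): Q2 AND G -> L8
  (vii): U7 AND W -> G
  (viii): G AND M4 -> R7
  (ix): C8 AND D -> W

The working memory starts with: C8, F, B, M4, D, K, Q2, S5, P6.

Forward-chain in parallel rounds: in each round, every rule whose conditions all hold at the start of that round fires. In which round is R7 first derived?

Round 1: (iv) [Q2 AND P6 -> U7]; (v) [Q2 -> N3]; (ix) [C8 AND D -> W]. Adds U7, N3, W.
Round 2: (vii) [U7 AND W -> G]. Adds G.
Round 3: (vi) [Q2 AND G -> L8]; (viii) [G AND M4 -> R7]. Adds L8, R7.
R7 first appears in round 3.

3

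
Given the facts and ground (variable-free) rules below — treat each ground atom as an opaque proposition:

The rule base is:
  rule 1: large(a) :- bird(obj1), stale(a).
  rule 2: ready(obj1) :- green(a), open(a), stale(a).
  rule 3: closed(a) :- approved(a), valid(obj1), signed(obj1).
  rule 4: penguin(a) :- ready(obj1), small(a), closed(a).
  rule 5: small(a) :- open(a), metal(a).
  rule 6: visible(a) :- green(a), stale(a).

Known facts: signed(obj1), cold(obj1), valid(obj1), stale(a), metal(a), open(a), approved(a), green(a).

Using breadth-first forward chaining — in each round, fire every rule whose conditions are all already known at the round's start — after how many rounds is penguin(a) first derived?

2

Round 1 — rule 2, rule 3, rule 5, rule 6, derive ready(obj1), closed(a), small(a), visible(a).
Round 2 — rule 4, derive penguin(a).
penguin(a) first appears in round 2.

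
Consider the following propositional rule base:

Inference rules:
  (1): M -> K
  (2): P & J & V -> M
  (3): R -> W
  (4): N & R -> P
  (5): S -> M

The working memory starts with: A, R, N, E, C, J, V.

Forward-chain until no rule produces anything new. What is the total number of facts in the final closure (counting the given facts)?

Round 1: (3) [R -> W]; (4) [N & R -> P]. New: W, P.
Round 2: (2) [P & J & V -> M]. New: M.
Round 3: (1) [M -> K]. New: K.
Closure: {A, C, E, J, K, M, N, P, R, V, W} — 11 facts.

11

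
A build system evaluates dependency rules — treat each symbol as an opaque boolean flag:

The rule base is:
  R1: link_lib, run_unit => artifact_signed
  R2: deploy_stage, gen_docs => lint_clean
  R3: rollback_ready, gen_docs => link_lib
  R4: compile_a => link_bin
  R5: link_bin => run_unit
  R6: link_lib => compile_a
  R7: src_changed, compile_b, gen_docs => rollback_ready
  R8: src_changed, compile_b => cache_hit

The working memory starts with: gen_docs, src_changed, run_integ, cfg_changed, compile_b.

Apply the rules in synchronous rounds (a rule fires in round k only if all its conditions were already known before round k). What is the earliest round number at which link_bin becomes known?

Round 1 — R7, R8, derive rollback_ready, cache_hit.
Round 2 — R3, derive link_lib.
Round 3 — R6, derive compile_a.
Round 4 — R4, derive link_bin.
link_bin first appears in round 4.

4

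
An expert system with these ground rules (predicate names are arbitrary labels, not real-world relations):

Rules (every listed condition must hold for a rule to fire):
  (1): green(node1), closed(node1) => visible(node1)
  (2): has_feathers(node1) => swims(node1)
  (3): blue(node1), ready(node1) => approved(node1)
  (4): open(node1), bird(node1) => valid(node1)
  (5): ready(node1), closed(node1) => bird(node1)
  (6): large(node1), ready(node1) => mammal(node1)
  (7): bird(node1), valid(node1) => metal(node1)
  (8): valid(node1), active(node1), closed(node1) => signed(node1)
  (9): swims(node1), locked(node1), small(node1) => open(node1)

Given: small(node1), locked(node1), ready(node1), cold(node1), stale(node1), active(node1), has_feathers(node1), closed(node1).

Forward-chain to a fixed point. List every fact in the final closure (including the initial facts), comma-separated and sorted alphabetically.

Round 1 fires (2), (5), giving swims(node1), bird(node1).
Round 2 fires (9), giving open(node1).
Round 3 fires (4), giving valid(node1).
Round 4 fires (7), (8), giving metal(node1), signed(node1).

active(node1), bird(node1), closed(node1), cold(node1), has_feathers(node1), locked(node1), metal(node1), open(node1), ready(node1), signed(node1), small(node1), stale(node1), swims(node1), valid(node1)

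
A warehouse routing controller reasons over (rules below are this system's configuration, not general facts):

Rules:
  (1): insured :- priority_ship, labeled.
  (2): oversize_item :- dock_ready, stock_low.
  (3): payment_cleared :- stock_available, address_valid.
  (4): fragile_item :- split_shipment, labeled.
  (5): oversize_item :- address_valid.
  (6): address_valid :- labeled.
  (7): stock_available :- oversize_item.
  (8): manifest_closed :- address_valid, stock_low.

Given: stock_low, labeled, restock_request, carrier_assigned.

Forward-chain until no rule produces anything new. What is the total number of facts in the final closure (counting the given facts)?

9

Round 1: (6) [address_valid :- labeled.]. New: address_valid.
Round 2: (5) [oversize_item :- address_valid.]; (8) [manifest_closed :- address_valid, stock_low.]. New: oversize_item, manifest_closed.
Round 3: (7) [stock_available :- oversize_item.]. New: stock_available.
Round 4: (3) [payment_cleared :- stock_available, address_valid.]. New: payment_cleared.
Closure: {address_valid, carrier_assigned, labeled, manifest_closed, oversize_item, payment_cleared, restock_request, stock_available, stock_low} — 9 facts.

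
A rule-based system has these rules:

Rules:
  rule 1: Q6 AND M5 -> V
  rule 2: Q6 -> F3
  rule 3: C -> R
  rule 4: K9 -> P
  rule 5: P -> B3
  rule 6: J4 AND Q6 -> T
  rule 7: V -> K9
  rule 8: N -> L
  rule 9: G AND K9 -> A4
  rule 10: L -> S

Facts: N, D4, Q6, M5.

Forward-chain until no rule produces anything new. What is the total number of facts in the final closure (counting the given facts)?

11

Round 1 — rule 1, rule 2, rule 8, derive V, F3, L.
Round 2 — rule 7, rule 10, derive K9, S.
Round 3 — rule 4, derive P.
Round 4 — rule 5, derive B3.
Closure: {B3, D4, F3, K9, L, M5, N, P, Q6, S, V} — 11 facts.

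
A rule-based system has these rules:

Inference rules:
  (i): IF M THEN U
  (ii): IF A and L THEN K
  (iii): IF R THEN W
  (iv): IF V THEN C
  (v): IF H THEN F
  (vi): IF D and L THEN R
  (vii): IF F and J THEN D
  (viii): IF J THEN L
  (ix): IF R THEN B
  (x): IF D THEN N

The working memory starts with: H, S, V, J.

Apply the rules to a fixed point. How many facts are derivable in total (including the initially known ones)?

12

Round 1: (iv) [IF V THEN C]; (v) [IF H THEN F]; (viii) [IF J THEN L]. Adds C, F, L.
Round 2: (vii) [IF F and J THEN D]. Adds D.
Round 3: (vi) [IF D and L THEN R]; (x) [IF D THEN N]. Adds R, N.
Round 4: (iii) [IF R THEN W]; (ix) [IF R THEN B]. Adds W, B.
Closure: {B, C, D, F, H, J, L, N, R, S, V, W} — 12 facts.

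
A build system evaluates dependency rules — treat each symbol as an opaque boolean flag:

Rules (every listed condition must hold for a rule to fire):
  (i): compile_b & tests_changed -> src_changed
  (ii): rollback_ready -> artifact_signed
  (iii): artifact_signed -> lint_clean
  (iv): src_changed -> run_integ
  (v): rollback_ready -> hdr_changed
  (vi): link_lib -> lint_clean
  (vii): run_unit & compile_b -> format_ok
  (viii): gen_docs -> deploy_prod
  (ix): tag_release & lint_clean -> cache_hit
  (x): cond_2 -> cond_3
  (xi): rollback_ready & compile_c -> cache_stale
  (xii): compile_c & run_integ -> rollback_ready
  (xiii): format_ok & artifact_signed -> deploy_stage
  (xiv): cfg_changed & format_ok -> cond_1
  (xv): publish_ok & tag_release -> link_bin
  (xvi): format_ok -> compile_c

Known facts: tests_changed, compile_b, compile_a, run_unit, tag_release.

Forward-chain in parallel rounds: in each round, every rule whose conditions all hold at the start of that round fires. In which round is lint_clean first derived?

Round 1: (i) [compile_b & tests_changed -> src_changed]; (vii) [run_unit & compile_b -> format_ok]. Adds src_changed, format_ok.
Round 2: (iv) [src_changed -> run_integ]; (xvi) [format_ok -> compile_c]. Adds run_integ, compile_c.
Round 3: (xii) [compile_c & run_integ -> rollback_ready]. Adds rollback_ready.
Round 4: (ii) [rollback_ready -> artifact_signed]; (v) [rollback_ready -> hdr_changed]; (xi) [rollback_ready & compile_c -> cache_stale]. Adds artifact_signed, hdr_changed, cache_stale.
Round 5: (iii) [artifact_signed -> lint_clean]; (xiii) [format_ok & artifact_signed -> deploy_stage]. Adds lint_clean, deploy_stage.
lint_clean first appears in round 5.

5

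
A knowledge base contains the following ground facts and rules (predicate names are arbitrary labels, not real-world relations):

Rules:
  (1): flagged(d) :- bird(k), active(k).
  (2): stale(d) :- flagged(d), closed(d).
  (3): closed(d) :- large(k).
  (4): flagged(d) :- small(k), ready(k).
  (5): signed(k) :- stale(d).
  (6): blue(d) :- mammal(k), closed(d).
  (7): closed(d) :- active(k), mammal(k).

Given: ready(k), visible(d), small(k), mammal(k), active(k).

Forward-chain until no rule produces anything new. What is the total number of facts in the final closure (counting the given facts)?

Round 1 — (4), (7), derive flagged(d), closed(d).
Round 2 — (2), (6), derive stale(d), blue(d).
Round 3 — (5), derive signed(k).
Closure: {active(k), blue(d), closed(d), flagged(d), mammal(k), ready(k), signed(k), small(k), stale(d), visible(d)} — 10 facts.

10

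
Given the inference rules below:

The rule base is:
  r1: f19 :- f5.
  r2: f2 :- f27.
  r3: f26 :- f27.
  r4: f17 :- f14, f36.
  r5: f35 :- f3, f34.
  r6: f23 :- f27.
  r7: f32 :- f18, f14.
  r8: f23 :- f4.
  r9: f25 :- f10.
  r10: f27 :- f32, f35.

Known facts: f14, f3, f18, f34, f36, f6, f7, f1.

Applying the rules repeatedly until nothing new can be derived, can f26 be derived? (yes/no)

yes

Round 1: r4 [f17 :- f14, f36.]; r5 [f35 :- f3, f34.]; r7 [f32 :- f18, f14.]. New: f17, f35, f32.
Round 2: r10 [f27 :- f32, f35.]. New: f27.
Round 3: r2 [f2 :- f27.]; r3 [f26 :- f27.]; r6 [f23 :- f27.]. New: f2, f26, f23.
f26 appears in round 3, so it is derivable.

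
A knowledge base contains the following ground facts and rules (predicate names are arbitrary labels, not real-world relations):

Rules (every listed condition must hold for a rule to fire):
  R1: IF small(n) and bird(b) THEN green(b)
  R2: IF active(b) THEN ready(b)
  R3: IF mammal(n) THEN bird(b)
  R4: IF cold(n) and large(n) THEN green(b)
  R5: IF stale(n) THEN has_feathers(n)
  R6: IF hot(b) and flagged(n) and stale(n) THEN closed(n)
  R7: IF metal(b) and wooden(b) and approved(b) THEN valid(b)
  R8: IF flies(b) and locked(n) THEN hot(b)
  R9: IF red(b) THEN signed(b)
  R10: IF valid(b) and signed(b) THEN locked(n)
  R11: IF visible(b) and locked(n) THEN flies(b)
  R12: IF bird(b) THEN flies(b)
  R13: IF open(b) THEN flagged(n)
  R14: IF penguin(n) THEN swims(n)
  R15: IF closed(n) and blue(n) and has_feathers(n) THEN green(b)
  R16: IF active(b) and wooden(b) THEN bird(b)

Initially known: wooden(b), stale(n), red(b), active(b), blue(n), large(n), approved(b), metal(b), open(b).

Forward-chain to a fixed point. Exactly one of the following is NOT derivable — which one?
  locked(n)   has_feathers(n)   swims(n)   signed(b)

Round 1 fires R2, R5, R7, R9, R13, R16, giving ready(b), has_feathers(n), valid(b), signed(b), flagged(n), bird(b).
Round 2 fires R10, R12, giving locked(n), flies(b).
Round 3 fires R8, giving hot(b).
Round 4 fires R6, giving closed(n).
Round 5 fires R15, giving green(b).
Derived: has_feathers(n) (round 1), signed(b) (round 1), locked(n) (round 2). swims(n) never appears in any round.

swims(n)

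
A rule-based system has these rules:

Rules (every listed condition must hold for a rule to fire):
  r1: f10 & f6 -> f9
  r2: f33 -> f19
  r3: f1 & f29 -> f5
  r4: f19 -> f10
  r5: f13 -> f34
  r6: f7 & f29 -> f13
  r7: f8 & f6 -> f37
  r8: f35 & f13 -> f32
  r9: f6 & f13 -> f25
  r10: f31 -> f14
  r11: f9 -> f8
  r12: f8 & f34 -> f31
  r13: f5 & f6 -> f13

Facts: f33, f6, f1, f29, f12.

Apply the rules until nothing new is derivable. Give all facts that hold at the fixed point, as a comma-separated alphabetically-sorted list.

f1, f10, f12, f13, f14, f19, f25, f29, f31, f33, f34, f37, f5, f6, f8, f9

Round 1 fires r2, r3, giving f19, f5.
Round 2 fires r4, r13, giving f10, f13.
Round 3 fires r1, r5, r9, giving f9, f34, f25.
Round 4 fires r11, giving f8.
Round 5 fires r7, r12, giving f37, f31.
Round 6 fires r10, giving f14.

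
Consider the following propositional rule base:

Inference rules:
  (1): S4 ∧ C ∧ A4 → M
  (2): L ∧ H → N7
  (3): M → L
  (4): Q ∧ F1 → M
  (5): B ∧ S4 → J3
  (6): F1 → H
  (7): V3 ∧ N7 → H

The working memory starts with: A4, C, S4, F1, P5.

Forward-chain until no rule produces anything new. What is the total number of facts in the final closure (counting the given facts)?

Round 1: (1) [S4 ∧ C ∧ A4 → M]; (6) [F1 → H]. Adds M, H.
Round 2: (3) [M → L]. Adds L.
Round 3: (2) [L ∧ H → N7]. Adds N7.
Closure: {A4, C, F1, H, L, M, N7, P5, S4} — 9 facts.

9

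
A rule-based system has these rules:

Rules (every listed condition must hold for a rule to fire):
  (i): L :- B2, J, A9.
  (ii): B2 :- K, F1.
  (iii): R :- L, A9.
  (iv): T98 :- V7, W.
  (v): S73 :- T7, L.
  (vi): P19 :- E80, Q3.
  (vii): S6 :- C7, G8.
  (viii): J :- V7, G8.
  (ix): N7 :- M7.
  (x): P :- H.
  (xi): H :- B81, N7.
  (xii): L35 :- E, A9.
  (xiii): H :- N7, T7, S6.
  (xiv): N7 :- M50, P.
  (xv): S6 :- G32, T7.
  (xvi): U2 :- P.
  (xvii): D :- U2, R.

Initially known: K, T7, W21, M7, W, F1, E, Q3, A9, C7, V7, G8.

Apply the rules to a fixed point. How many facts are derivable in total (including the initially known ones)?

Round 1: (ii) [B2 :- K, F1.]; (iv) [T98 :- V7, W.]; (vii) [S6 :- C7, G8.]; (viii) [J :- V7, G8.]; (ix) [N7 :- M7.]; (xii) [L35 :- E, A9.]. Adds B2, T98, S6, J, N7, L35.
Round 2: (i) [L :- B2, J, A9.]; (xiii) [H :- N7, T7, S6.]. Adds L, H.
Round 3: (iii) [R :- L, A9.]; (v) [S73 :- T7, L.]; (x) [P :- H.]. Adds R, S73, P.
Round 4: (xvi) [U2 :- P.]. Adds U2.
Round 5: (xvii) [D :- U2, R.]. Adds D.
Closure: {A9, B2, C7, D, E, F1, G8, H, J, K, L, L35, M7, N7, P, Q3, R, S6, S73, T7, T98, U2, V7, W, W21} — 25 facts.

25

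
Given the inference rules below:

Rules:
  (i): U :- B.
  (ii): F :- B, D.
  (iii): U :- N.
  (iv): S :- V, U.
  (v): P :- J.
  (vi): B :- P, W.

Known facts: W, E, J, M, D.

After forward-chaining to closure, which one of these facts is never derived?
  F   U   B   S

S

Round 1 fires (v), giving P.
Round 2 fires (vi), giving B.
Round 3 fires (i), (ii), giving U, F.
Derived: F (round 3), U (round 3), B (round 2). S never appears in any round.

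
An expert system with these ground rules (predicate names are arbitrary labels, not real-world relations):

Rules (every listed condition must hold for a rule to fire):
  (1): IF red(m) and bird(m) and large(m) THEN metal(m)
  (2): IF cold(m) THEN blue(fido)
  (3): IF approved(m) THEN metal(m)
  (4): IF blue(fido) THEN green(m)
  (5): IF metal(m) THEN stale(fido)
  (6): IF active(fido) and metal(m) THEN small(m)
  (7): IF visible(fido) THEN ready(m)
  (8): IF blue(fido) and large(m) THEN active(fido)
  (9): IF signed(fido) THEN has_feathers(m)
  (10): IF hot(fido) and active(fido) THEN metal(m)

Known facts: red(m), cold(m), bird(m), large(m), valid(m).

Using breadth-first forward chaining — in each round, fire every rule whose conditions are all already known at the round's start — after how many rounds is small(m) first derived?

3

[1] (1) [IF red(m) and bird(m) and large(m) THEN metal(m)]; (2) [IF cold(m) THEN blue(fido)]. ⇒ new: metal(m), blue(fido).
[2] (4) [IF blue(fido) THEN green(m)]; (5) [IF metal(m) THEN stale(fido)]; (8) [IF blue(fido) and large(m) THEN active(fido)]. ⇒ new: green(m), stale(fido), active(fido).
[3] (6) [IF active(fido) and metal(m) THEN small(m)]. ⇒ new: small(m).
small(m) first appears in round 3.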